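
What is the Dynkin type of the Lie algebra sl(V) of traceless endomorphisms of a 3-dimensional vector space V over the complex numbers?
A2

This is sl(3), which has dimension 3^2 - 1 = 8 and rank 3 - 1 = 2 (a Cartan subalgebra is the diagonal traceless matrices). In the classification of classical Lie algebras, the special linear algebra sl(n+1) has type A_n; here n = 2, so the Dynkin diagram is a chain of 2 nodes with single edges (A_2). Hence the type is A_2.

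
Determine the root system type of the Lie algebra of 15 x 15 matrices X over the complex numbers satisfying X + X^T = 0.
This is so(15) with 15 odd, which has dimension 15(15-1)/2 = 105 and rank (15-1)/2 = 7. In the classification of classical Lie algebras, the orthogonal algebra so(2n+1) in an odd number of variables has type B_n; here n = 7, so the Dynkin diagram is a chain of 7 nodes with a double edge at one end; the terminal node there is the unique short simple root (B_7). Hence the type is B_7.

B_7 (so(15))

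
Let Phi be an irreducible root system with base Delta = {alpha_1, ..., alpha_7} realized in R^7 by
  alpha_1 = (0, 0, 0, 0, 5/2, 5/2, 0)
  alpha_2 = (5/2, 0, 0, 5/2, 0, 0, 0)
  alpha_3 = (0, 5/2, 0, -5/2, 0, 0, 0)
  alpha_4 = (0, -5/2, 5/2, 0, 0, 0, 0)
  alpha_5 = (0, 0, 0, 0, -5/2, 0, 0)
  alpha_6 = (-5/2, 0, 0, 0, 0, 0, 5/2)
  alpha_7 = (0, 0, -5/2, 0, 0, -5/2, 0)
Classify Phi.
type B_7

Compute the Cartan integers a_ij = 2(alpha_i, alpha_j)/(alpha_j, alpha_j); the resulting 7x7 Cartan matrix is
[[2, 0, 0, 0, -2, 0, -1], [0, 2, -1, 0, 0, -1, 0], [0, -1, 2, -1, 0, 0, 0], [0, 0, -1, 2, 0, 0, -1], [-1, 0, 0, 0, 2, 0, 0], [0, -1, 0, 0, 0, 2, 0], [-1, 0, 0, -1, 0, 0, 2]].
The roots have two lengths (squared-length ratio 2:1); the short ones are alpha_{5}. The associated Dynkin diagram is a chain of 7 nodes with a double edge at one end; the terminal node there is the unique short simple root (B_7), so the type is B_7 (the algebra so(15)).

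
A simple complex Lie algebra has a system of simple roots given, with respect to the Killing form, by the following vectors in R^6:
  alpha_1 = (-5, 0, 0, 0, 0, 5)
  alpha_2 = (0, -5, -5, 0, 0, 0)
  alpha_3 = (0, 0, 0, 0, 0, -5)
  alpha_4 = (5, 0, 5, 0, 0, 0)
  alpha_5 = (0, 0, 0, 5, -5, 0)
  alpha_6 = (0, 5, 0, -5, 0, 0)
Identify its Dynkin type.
Compute the Cartan integers a_ij = 2(alpha_i, alpha_j)/(alpha_j, alpha_j); the resulting 6x6 Cartan matrix is
[[2, 0, -2, -1, 0, 0], [0, 2, 0, -1, 0, -1], [-1, 0, 2, 0, 0, 0], [-1, -1, 0, 2, 0, 0], [0, 0, 0, 0, 2, -1], [0, -1, 0, 0, -1, 2]].
The roots have two lengths (squared-length ratio 2:1); the short ones are alpha_{3}. The associated Dynkin diagram is a chain of 6 nodes with a double edge at one end; the terminal node there is the unique short simple root (B_6), so the type is B_6 (the algebra so(13)).

B6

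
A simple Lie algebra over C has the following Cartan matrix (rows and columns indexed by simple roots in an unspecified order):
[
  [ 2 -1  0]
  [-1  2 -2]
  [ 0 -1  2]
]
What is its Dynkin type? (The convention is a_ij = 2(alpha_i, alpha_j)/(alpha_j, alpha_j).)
The matrix has rank 3 with 2's on the diagonal. Reading the off-diagonal entries as Dynkin edges (a single edge where a_ij = a_ji = -1; a double or triple edge where a_ij * a_ji = 2 or 3), the diagram is a chain of 3 nodes with a double edge at one end; the terminal node there is the unique short simple root (B_3). One simple-root ordering that puts it in standard form is (alpha_1, alpha_2, alpha_3). So the algebra is type B_3, i.e. so(7).

B_3 (so(7))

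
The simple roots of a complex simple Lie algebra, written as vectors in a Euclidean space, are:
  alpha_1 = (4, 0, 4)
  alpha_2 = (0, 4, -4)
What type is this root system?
type A_2

Compute the Cartan integers a_ij = 2(alpha_i, alpha_j)/(alpha_j, alpha_j); the resulting 2x2 Cartan matrix is
[[2, -1], [-1, 2]].
All simple roots have the same length, so the diagram is simply laced. The associated Dynkin diagram is a chain of 2 nodes with single edges (A_2), so the type is A_2 (the algebra sl(3)).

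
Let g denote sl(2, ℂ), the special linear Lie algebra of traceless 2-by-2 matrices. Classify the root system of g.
This is sl(2), which has dimension 2^2 - 1 = 3 and rank 2 - 1 = 1 (a Cartan subalgebra is the diagonal traceless matrices). In the classification of classical Lie algebras, the special linear algebra sl(n+1) has type A_n; here n = 1, so the Dynkin diagram is a chain of 1 nodes with single edges (A_1). Hence the type is A_1.

type A_1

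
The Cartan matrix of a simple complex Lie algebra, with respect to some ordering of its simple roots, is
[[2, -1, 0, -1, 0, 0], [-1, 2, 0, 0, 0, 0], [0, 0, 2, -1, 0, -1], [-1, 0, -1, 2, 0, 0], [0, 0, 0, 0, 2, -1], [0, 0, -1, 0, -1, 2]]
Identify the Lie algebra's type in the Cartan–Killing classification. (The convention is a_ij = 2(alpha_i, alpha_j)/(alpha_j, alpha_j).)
The matrix has rank 6 with 2's on the diagonal. Reading the off-diagonal entries as Dynkin edges (a single edge where a_ij = a_ji = -1; a double or triple edge where a_ij * a_ji = 2 or 3), the diagram is a chain of 6 nodes with single edges (A_6). One simple-root ordering that puts it in standard form is (alpha_2, alpha_1, alpha_4, alpha_3, alpha_6, alpha_5). So the algebra is type A_6, i.e. sl(7).

type A_6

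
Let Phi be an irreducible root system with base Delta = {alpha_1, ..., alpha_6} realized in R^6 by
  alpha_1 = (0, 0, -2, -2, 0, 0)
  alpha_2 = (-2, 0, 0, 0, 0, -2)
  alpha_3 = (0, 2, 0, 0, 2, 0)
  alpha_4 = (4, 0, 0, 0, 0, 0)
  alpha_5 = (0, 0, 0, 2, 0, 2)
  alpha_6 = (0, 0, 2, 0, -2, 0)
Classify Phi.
Compute the Cartan integers a_ij = 2(alpha_i, alpha_j)/(alpha_j, alpha_j); the resulting 6x6 Cartan matrix is
[[2, 0, 0, 0, -1, -1], [0, 2, 0, -1, -1, 0], [0, 0, 2, 0, 0, -1], [0, -2, 0, 2, 0, 0], [-1, -1, 0, 0, 2, 0], [-1, 0, -1, 0, 0, 2]].
The roots have two lengths (squared-length ratio 2:1); the short ones are alpha_{1,2,3,5,6}. The associated Dynkin diagram is a chain of 6 nodes with a double edge at one end; the terminal node there is the unique long simple root (C_6), so the type is C_6 (the algebra sp(12)).

C_6 (sp(12))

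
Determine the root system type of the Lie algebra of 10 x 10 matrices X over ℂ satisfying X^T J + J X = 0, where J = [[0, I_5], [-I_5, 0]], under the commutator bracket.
C5

This is sp(10), which has dimension 10(10+1)/2 = 55 and rank 10/2 = 5. In the classification of classical Lie algebras, the symplectic algebra sp(2n) has type C_n; here n = 5, so the Dynkin diagram is a chain of 5 nodes with a double edge at one end; the terminal node there is the unique long simple root (C_5). Hence the type is C_5.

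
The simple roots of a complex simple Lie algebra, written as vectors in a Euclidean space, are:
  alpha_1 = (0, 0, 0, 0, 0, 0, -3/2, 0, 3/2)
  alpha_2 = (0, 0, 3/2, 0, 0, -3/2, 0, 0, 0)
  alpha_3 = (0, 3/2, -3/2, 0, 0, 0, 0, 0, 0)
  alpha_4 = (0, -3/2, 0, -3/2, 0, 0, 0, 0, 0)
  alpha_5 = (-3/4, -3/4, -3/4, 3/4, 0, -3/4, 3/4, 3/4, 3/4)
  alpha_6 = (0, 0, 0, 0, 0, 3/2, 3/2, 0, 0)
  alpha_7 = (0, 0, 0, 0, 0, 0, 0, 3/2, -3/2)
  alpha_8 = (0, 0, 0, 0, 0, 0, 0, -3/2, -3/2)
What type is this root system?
Compute the Cartan integers a_ij = 2(alpha_i, alpha_j)/(alpha_j, alpha_j); the resulting 8x8 Cartan matrix is
[[2, 0, 0, 0, 0, -1, -1, -1], [0, 2, -1, 0, 0, -1, 0, 0], [0, -1, 2, -1, 0, 0, 0, 0], [0, 0, -1, 2, 0, 0, 0, 0], [0, 0, 0, 0, 2, 0, 0, -1], [-1, -1, 0, 0, 0, 2, 0, 0], [-1, 0, 0, 0, 0, 0, 2, 0], [-1, 0, 0, 0, -1, 0, 0, 2]].
All simple roots have the same length, so the diagram is simply laced. The associated Dynkin diagram is a chain of 7 nodes with one extra node attached to the third node from one end (E_8), so the type is E_8.

E8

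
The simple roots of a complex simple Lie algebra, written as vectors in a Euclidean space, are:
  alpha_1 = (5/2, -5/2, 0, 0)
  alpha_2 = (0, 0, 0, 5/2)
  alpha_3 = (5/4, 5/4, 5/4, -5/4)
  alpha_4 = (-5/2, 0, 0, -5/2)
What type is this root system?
Compute the Cartan integers a_ij = 2(alpha_i, alpha_j)/(alpha_j, alpha_j); the resulting 4x4 Cartan matrix is
[[2, 0, 0, -1], [0, 2, -1, -1], [0, -1, 2, 0], [-1, -2, 0, 2]].
The roots have two lengths (squared-length ratio 2:1); the short ones are alpha_{2,3}. The associated Dynkin diagram is a chain of 4 nodes with a double edge between the middle two (F_4), so the type is F_4.

F_4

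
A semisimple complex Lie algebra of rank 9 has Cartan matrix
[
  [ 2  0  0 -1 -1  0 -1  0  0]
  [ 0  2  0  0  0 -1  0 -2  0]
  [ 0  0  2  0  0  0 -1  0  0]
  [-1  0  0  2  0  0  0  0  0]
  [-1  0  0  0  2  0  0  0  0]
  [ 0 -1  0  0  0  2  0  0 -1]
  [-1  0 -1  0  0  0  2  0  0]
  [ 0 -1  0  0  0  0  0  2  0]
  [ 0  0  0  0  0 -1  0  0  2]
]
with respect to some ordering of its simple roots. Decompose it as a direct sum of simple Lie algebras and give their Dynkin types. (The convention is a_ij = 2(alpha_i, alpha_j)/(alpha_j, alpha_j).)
B_4 ⊕ D_5

The diagram associated to this matrix has two connected components: the simple roots {alpha_2, alpha_6, alpha_8, alpha_9} form a chain of 4 nodes with a double edge at one end; the terminal node there is the unique short simple root (B_4), and {alpha_1, alpha_3, alpha_4, alpha_5, alpha_7} form a chain of 3 nodes with a fork of two nodes at one end (D_5). A semisimple Lie algebra decomposes uniquely as the direct sum of simple ideals, one per connected component of its Dynkin diagram, so g ≅ B_4 ⊕ D_5 (dimension 36 + 45 = 81).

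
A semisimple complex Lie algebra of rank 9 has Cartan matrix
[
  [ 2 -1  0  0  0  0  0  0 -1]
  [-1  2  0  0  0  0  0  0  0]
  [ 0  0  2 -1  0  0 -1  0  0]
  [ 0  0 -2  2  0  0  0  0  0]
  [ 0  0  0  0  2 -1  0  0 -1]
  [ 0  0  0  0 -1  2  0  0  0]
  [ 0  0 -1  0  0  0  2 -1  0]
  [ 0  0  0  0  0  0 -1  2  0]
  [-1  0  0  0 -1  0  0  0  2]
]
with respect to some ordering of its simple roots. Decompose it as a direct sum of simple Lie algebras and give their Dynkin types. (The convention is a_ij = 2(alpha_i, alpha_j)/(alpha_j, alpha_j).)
The diagram associated to this matrix has two connected components: the simple roots {alpha_1, alpha_2, alpha_5, alpha_6, alpha_9} form a chain of 5 nodes with single edges (A_5), and {alpha_3, alpha_4, alpha_7, alpha_8} form a chain of 4 nodes with a double edge at one end; the terminal node there is the unique long simple root (C_4). A semisimple Lie algebra decomposes uniquely as the direct sum of simple ideals, one per connected component of its Dynkin diagram, so g ≅ A_5 ⊕ C_4 (dimension 35 + 36 = 71).

A_5 + C_4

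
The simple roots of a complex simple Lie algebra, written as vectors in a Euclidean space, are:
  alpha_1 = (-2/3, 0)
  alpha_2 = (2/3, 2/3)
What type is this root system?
Compute the Cartan integers a_ij = 2(alpha_i, alpha_j)/(alpha_j, alpha_j); the resulting 2x2 Cartan matrix is
[[2, -1], [-2, 2]].
The roots have two lengths (squared-length ratio 2:1); the short ones are alpha_{1}. The associated Dynkin diagram is a chain of 2 nodes with a double edge at one end; the terminal node there is the unique short simple root (B_2), so the type is B_2 (the algebra so(5)).

B_2 (so(5))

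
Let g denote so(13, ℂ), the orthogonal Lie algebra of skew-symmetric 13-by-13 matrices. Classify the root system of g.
This is so(13) with 13 odd, which has dimension 13(13-1)/2 = 78 and rank (13-1)/2 = 6. In the classification of classical Lie algebras, the orthogonal algebra so(2n+1) in an odd number of variables has type B_n; here n = 6, so the Dynkin diagram is a chain of 6 nodes with a double edge at one end; the terminal node there is the unique short simple root (B_6). Hence the type is B_6.

B6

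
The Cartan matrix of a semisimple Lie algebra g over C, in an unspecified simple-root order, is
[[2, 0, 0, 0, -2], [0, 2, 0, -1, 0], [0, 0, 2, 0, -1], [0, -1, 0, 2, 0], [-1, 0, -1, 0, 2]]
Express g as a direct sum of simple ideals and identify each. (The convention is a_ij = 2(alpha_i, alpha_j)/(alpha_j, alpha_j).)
A_2 + C_3

The diagram associated to this matrix has two connected components: the simple roots {alpha_2, alpha_4} form a chain of 2 nodes with single edges (A_2), and {alpha_1, alpha_3, alpha_5} form a chain of 3 nodes with a double edge at one end; the terminal node there is the unique long simple root (C_3). A semisimple Lie algebra decomposes uniquely as the direct sum of simple ideals, one per connected component of its Dynkin diagram, so g ≅ A_2 ⊕ C_3 (dimension 8 + 21 = 29).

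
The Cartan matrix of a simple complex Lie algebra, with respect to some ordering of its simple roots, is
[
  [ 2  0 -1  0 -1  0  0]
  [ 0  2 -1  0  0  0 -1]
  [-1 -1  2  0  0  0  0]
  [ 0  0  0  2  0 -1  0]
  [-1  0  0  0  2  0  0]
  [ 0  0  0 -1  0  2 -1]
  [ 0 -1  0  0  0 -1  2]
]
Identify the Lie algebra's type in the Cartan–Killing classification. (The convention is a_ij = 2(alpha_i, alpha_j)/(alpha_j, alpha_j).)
The matrix has rank 7 with 2's on the diagonal. Reading the off-diagonal entries as Dynkin edges (a single edge where a_ij = a_ji = -1; a double or triple edge where a_ij * a_ji = 2 or 3), the diagram is a chain of 7 nodes with single edges (A_7). One simple-root ordering that puts it in standard form is (alpha_5, alpha_1, alpha_3, alpha_2, alpha_7, alpha_6, alpha_4). So the algebra is type A_7, i.e. sl(8).

A7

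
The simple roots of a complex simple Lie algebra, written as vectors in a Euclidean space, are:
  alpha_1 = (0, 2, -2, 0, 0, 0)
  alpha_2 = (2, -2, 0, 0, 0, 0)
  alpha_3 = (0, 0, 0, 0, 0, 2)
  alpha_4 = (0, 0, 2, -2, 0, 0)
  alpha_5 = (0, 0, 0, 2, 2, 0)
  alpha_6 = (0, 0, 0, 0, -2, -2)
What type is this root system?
Compute the Cartan integers a_ij = 2(alpha_i, alpha_j)/(alpha_j, alpha_j); the resulting 6x6 Cartan matrix is
[[2, -1, 0, -1, 0, 0], [-1, 2, 0, 0, 0, 0], [0, 0, 2, 0, 0, -1], [-1, 0, 0, 2, -1, 0], [0, 0, 0, -1, 2, -1], [0, 0, -2, 0, -1, 2]].
The roots have two lengths (squared-length ratio 2:1); the short ones are alpha_{3}. The associated Dynkin diagram is a chain of 6 nodes with a double edge at one end; the terminal node there is the unique short simple root (B_6), so the type is B_6 (the algebra so(13)).

B6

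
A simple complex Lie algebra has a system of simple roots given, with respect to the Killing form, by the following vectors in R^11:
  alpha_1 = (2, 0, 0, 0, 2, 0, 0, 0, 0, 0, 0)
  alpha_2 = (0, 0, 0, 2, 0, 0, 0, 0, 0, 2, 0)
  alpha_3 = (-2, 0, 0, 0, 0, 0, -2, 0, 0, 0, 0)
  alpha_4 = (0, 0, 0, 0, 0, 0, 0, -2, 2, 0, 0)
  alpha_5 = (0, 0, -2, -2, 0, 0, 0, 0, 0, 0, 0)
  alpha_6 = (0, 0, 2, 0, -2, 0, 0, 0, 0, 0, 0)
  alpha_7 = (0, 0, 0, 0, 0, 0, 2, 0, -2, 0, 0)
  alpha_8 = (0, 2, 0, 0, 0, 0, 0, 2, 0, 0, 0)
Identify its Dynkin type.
type A_8

Compute the Cartan integers a_ij = 2(alpha_i, alpha_j)/(alpha_j, alpha_j); the resulting 8x8 Cartan matrix is
[[2, 0, -1, 0, 0, -1, 0, 0], [0, 2, 0, 0, -1, 0, 0, 0], [-1, 0, 2, 0, 0, 0, -1, 0], [0, 0, 0, 2, 0, 0, -1, -1], [0, -1, 0, 0, 2, -1, 0, 0], [-1, 0, 0, 0, -1, 2, 0, 0], [0, 0, -1, -1, 0, 0, 2, 0], [0, 0, 0, -1, 0, 0, 0, 2]].
All simple roots have the same length, so the diagram is simply laced. The associated Dynkin diagram is a chain of 8 nodes with single edges (A_8), so the type is A_8 (the algebra sl(9)).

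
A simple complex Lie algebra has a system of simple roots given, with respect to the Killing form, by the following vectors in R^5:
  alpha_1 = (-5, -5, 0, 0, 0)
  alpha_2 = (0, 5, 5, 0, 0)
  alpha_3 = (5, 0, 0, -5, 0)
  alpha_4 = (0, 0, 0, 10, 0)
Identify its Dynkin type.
C4

Compute the Cartan integers a_ij = 2(alpha_i, alpha_j)/(alpha_j, alpha_j); the resulting 4x4 Cartan matrix is
[[2, -1, -1, 0], [-1, 2, 0, 0], [-1, 0, 2, -1], [0, 0, -2, 2]].
The roots have two lengths (squared-length ratio 2:1); the short ones are alpha_{1,2,3}. The associated Dynkin diagram is a chain of 4 nodes with a double edge at one end; the terminal node there is the unique long simple root (C_4), so the type is C_4 (the algebra sp(8)).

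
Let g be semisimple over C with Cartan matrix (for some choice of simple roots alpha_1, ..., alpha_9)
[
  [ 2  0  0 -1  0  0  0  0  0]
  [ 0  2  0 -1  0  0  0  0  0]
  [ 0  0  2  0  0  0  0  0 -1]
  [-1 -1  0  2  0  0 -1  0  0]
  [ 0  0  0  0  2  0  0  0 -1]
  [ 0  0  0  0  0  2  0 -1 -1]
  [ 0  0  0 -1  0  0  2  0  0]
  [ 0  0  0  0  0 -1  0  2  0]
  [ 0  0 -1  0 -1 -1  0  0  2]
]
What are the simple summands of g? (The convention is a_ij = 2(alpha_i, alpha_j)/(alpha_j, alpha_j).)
The diagram associated to this matrix has two connected components: the simple roots {alpha_1, alpha_2, alpha_4, alpha_7} form a chain of 2 nodes with a fork of two nodes at one end (D_4), and {alpha_3, alpha_5, alpha_6, alpha_8, alpha_9} form a chain of 3 nodes with a fork of two nodes at one end (D_5). A semisimple Lie algebra decomposes uniquely as the direct sum of simple ideals, one per connected component of its Dynkin diagram, so g ≅ D_4 ⊕ D_5 (dimension 28 + 45 = 73).

D_4 + D_5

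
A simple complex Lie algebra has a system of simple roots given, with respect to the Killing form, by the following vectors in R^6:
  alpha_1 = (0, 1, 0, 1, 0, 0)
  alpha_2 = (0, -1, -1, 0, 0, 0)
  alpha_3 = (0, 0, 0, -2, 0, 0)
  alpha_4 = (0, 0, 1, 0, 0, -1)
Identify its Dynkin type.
Compute the Cartan integers a_ij = 2(alpha_i, alpha_j)/(alpha_j, alpha_j); the resulting 4x4 Cartan matrix is
[[2, -1, -1, 0], [-1, 2, 0, -1], [-2, 0, 2, 0], [0, -1, 0, 2]].
The roots have two lengths (squared-length ratio 2:1); the short ones are alpha_{1,2,4}. The associated Dynkin diagram is a chain of 4 nodes with a double edge at one end; the terminal node there is the unique long simple root (C_4), so the type is C_4 (the algebra sp(8)).

C_4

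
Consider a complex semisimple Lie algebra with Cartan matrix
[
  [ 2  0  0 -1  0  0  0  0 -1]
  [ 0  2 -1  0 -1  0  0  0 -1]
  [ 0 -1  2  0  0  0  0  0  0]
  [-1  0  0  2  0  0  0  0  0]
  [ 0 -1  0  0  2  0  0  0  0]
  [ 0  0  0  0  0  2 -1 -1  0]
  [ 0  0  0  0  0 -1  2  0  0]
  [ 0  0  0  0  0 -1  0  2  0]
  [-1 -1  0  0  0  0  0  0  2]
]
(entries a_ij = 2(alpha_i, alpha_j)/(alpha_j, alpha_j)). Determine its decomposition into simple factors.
A3 ⊕ D6

The diagram associated to this matrix has two connected components: the simple roots {alpha_6, alpha_7, alpha_8} form a chain of 3 nodes with single edges (A_3), and {alpha_1, alpha_2, alpha_3, alpha_4, alpha_5, alpha_9} form a chain of 4 nodes with a fork of two nodes at one end (D_6). A semisimple Lie algebra decomposes uniquely as the direct sum of simple ideals, one per connected component of its Dynkin diagram, so g ≅ A_3 ⊕ D_6 (dimension 15 + 66 = 81).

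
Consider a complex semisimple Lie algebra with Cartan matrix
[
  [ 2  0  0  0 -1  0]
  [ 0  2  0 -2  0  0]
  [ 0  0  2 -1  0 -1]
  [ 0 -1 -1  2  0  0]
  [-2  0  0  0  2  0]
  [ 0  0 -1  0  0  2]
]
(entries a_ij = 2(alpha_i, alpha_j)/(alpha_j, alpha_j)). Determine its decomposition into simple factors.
type B_2 ⊕ type C_4

The diagram associated to this matrix has two connected components: the simple roots {alpha_1, alpha_5} form a chain of 2 nodes with a double edge at one end; the terminal node there is the unique short simple root (B_2), and {alpha_2, alpha_3, alpha_4, alpha_6} form a chain of 4 nodes with a double edge at one end; the terminal node there is the unique long simple root (C_4). A semisimple Lie algebra decomposes uniquely as the direct sum of simple ideals, one per connected component of its Dynkin diagram, so g ≅ B_2 ⊕ C_4 (dimension 10 + 36 = 46).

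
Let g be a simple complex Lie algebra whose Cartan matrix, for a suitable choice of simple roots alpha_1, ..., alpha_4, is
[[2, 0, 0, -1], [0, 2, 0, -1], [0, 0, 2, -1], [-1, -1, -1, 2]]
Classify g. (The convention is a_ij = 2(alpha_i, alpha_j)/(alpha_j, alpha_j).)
The matrix has rank 4 with 2's on the diagonal. Reading the off-diagonal entries as Dynkin edges (a single edge where a_ij = a_ji = -1; a double or triple edge where a_ij * a_ji = 2 or 3), the diagram is a chain of 2 nodes with a fork of two nodes at one end (D_4). One simple-root ordering that puts it in standard form is (alpha_3, alpha_4, alpha_2, alpha_1). So the algebra is type D_4, i.e. so(8).

D4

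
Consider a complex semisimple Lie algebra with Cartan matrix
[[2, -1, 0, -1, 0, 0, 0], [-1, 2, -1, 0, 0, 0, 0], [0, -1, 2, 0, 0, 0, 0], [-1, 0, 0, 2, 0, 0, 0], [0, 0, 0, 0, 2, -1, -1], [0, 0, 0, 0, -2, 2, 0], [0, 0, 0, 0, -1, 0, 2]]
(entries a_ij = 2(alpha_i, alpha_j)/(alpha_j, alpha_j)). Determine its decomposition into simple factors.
type A_4 ⊕ type C_3

The diagram associated to this matrix has two connected components: the simple roots {alpha_1, alpha_2, alpha_3, alpha_4} form a chain of 4 nodes with single edges (A_4), and {alpha_5, alpha_6, alpha_7} form a chain of 3 nodes with a double edge at one end; the terminal node there is the unique long simple root (C_3). A semisimple Lie algebra decomposes uniquely as the direct sum of simple ideals, one per connected component of its Dynkin diagram, so g ≅ A_4 ⊕ C_3 (dimension 24 + 21 = 45).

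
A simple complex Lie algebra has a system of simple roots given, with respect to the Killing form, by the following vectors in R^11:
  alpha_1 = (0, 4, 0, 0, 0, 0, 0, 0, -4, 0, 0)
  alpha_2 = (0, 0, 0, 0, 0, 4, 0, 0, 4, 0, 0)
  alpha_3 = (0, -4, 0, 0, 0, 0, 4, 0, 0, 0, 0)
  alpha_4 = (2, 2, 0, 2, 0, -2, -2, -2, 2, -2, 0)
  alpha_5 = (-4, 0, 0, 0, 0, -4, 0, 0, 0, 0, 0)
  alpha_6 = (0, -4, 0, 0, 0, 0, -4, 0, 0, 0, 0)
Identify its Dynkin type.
E6

Compute the Cartan integers a_ij = 2(alpha_i, alpha_j)/(alpha_j, alpha_j); the resulting 6x6 Cartan matrix is
[[2, -1, -1, 0, 0, -1], [-1, 2, 0, 0, -1, 0], [-1, 0, 2, -1, 0, 0], [0, 0, -1, 2, 0, 0], [0, -1, 0, 0, 2, 0], [-1, 0, 0, 0, 0, 2]].
All simple roots have the same length, so the diagram is simply laced. The associated Dynkin diagram is a chain of 5 nodes with one extra node attached to the third node from one end (E_6), so the type is E_6.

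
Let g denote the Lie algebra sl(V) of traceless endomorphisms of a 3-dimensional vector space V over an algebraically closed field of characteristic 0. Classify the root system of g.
This is sl(3), which has dimension 3^2 - 1 = 8 and rank 3 - 1 = 2 (a Cartan subalgebra is the diagonal traceless matrices). In the classification of classical Lie algebras, the special linear algebra sl(n+1) has type A_n; here n = 2, so the Dynkin diagram is a chain of 2 nodes with single edges (A_2). Hence the type is A_2.

A2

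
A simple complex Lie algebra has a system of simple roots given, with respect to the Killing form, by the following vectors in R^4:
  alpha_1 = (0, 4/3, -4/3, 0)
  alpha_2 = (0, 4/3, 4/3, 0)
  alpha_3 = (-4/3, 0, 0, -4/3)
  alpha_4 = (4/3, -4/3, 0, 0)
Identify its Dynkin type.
D_4

Compute the Cartan integers a_ij = 2(alpha_i, alpha_j)/(alpha_j, alpha_j); the resulting 4x4 Cartan matrix is
[[2, 0, 0, -1], [0, 2, 0, -1], [0, 0, 2, -1], [-1, -1, -1, 2]].
All simple roots have the same length, so the diagram is simply laced. The associated Dynkin diagram is a chain of 2 nodes with a fork of two nodes at one end (D_4), so the type is D_4 (the algebra so(8)).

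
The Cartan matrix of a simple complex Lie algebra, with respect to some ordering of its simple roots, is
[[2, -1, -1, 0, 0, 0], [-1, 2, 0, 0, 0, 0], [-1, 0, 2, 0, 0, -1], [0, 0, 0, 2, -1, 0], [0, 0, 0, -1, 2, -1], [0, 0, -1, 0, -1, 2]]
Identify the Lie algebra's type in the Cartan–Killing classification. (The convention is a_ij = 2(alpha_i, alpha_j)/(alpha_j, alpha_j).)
The matrix has rank 6 with 2's on the diagonal. Reading the off-diagonal entries as Dynkin edges (a single edge where a_ij = a_ji = -1; a double or triple edge where a_ij * a_ji = 2 or 3), the diagram is a chain of 6 nodes with single edges (A_6). One simple-root ordering that puts it in standard form is (alpha_2, alpha_1, alpha_3, alpha_6, alpha_5, alpha_4). So the algebra is type A_6, i.e. sl(7).

A_6 (sl(7))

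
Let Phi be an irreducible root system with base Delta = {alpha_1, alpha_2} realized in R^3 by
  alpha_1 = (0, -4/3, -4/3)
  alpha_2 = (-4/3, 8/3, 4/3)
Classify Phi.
G_2

Compute the Cartan integers a_ij = 2(alpha_i, alpha_j)/(alpha_j, alpha_j); the resulting 2x2 Cartan matrix is
[[2, -1], [-3, 2]].
The roots have two lengths (squared-length ratio 3:1); the short ones are alpha_{1}. The associated Dynkin diagram is two nodes joined by a triple edge (G_2), so the type is G_2.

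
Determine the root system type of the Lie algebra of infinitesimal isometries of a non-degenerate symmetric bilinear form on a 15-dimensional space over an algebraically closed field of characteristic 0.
B7

This is so(15) with 15 odd, which has dimension 15(15-1)/2 = 105 and rank (15-1)/2 = 7. In the classification of classical Lie algebras, the orthogonal algebra so(2n+1) in an odd number of variables has type B_n; here n = 7, so the Dynkin diagram is a chain of 7 nodes with a double edge at one end; the terminal node there is the unique short simple root (B_7). Hence the type is B_7.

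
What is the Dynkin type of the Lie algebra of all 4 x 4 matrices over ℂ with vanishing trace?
This is sl(4), which has dimension 4^2 - 1 = 15 and rank 4 - 1 = 3 (a Cartan subalgebra is the diagonal traceless matrices). In the classification of classical Lie algebras, the special linear algebra sl(n+1) has type A_n; here n = 3, so the Dynkin diagram is a chain of 3 nodes with single edges (A_3). Hence the type is A_3.

A_3 (sl(4))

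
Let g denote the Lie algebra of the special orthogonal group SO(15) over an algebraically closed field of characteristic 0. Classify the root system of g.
B_7 (so(15))

This is so(15) with 15 odd, which has dimension 15(15-1)/2 = 105 and rank (15-1)/2 = 7. In the classification of classical Lie algebras, the orthogonal algebra so(2n+1) in an odd number of variables has type B_n; here n = 7, so the Dynkin diagram is a chain of 7 nodes with a double edge at one end; the terminal node there is the unique short simple root (B_7). Hence the type is B_7.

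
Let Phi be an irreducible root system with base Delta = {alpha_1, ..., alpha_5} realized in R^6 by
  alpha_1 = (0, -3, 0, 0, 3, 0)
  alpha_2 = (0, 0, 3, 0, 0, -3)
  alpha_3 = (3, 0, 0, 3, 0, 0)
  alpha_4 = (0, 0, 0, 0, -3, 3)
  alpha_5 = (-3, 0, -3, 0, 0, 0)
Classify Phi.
type A_5

Compute the Cartan integers a_ij = 2(alpha_i, alpha_j)/(alpha_j, alpha_j); the resulting 5x5 Cartan matrix is
[[2, 0, 0, -1, 0], [0, 2, 0, -1, -1], [0, 0, 2, 0, -1], [-1, -1, 0, 2, 0], [0, -1, -1, 0, 2]].
All simple roots have the same length, so the diagram is simply laced. The associated Dynkin diagram is a chain of 5 nodes with single edges (A_5), so the type is A_5 (the algebra sl(6)).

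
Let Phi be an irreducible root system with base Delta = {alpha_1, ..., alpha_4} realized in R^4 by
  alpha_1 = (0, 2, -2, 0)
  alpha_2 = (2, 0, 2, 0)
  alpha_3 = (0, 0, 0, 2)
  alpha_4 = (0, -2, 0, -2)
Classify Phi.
B_4

Compute the Cartan integers a_ij = 2(alpha_i, alpha_j)/(alpha_j, alpha_j); the resulting 4x4 Cartan matrix is
[[2, -1, 0, -1], [-1, 2, 0, 0], [0, 0, 2, -1], [-1, 0, -2, 2]].
The roots have two lengths (squared-length ratio 2:1); the short ones are alpha_{3}. The associated Dynkin diagram is a chain of 4 nodes with a double edge at one end; the terminal node there is the unique short simple root (B_4), so the type is B_4 (the algebra so(9)).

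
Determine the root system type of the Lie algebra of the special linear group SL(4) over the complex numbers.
A_3

This is sl(4), which has dimension 4^2 - 1 = 15 and rank 4 - 1 = 3 (a Cartan subalgebra is the diagonal traceless matrices). In the classification of classical Lie algebras, the special linear algebra sl(n+1) has type A_n; here n = 3, so the Dynkin diagram is a chain of 3 nodes with single edges (A_3). Hence the type is A_3.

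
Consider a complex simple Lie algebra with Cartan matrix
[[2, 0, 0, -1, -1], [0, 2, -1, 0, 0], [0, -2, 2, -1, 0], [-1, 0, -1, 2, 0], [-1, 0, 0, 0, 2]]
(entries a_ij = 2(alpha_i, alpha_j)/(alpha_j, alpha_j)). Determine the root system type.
The matrix has rank 5 with 2's on the diagonal. Reading the off-diagonal entries as Dynkin edges (a single edge where a_ij = a_ji = -1; a double or triple edge where a_ij * a_ji = 2 or 3), the diagram is a chain of 5 nodes with a double edge at one end; the terminal node there is the unique short simple root (B_5). One simple-root ordering that puts it in standard form is (alpha_5, alpha_1, alpha_4, alpha_3, alpha_2). So the algebra is type B_5, i.e. so(11).

type B_5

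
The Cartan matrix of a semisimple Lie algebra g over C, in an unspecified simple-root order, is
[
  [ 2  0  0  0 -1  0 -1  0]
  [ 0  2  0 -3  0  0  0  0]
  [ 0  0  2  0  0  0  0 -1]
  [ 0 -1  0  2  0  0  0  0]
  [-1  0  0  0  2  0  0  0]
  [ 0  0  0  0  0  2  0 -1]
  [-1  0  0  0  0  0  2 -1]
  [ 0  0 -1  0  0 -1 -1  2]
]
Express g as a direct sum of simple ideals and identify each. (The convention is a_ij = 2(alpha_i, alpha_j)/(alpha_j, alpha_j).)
The diagram associated to this matrix has two connected components: the simple roots {alpha_1, alpha_3, alpha_5, alpha_6, alpha_7, alpha_8} form a chain of 4 nodes with a fork of two nodes at one end (D_6), and {alpha_2, alpha_4} form two nodes joined by a triple edge (G_2). A semisimple Lie algebra decomposes uniquely as the direct sum of simple ideals, one per connected component of its Dynkin diagram, so g ≅ D_6 ⊕ G_2 (dimension 66 + 14 = 80).

D_6 (so(12)) + G_2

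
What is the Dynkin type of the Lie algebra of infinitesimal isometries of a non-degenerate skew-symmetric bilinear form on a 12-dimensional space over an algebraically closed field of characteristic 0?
This is sp(12), which has dimension 12(12+1)/2 = 78 and rank 12/2 = 6. In the classification of classical Lie algebras, the symplectic algebra sp(2n) has type C_n; here n = 6, so the Dynkin diagram is a chain of 6 nodes with a double edge at one end; the terminal node there is the unique long simple root (C_6). Hence the type is C_6.

C6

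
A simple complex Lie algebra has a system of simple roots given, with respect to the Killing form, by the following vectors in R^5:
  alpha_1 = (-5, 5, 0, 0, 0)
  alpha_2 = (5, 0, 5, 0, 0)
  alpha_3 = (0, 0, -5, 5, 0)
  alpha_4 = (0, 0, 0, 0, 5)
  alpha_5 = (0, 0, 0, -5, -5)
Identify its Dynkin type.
Compute the Cartan integers a_ij = 2(alpha_i, alpha_j)/(alpha_j, alpha_j); the resulting 5x5 Cartan matrix is
[[2, -1, 0, 0, 0], [-1, 2, -1, 0, 0], [0, -1, 2, 0, -1], [0, 0, 0, 2, -1], [0, 0, -1, -2, 2]].
The roots have two lengths (squared-length ratio 2:1); the short ones are alpha_{4}. The associated Dynkin diagram is a chain of 5 nodes with a double edge at one end; the terminal node there is the unique short simple root (B_5), so the type is B_5 (the algebra so(11)).

B5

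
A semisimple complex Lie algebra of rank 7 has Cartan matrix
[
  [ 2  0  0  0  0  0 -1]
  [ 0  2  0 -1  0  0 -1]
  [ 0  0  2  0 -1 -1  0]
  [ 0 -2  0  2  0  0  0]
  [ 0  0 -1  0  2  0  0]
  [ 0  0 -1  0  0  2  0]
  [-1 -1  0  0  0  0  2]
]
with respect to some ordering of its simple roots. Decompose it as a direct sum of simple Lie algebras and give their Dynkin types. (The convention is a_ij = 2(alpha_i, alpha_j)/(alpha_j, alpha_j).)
The diagram associated to this matrix has two connected components: the simple roots {alpha_3, alpha_5, alpha_6} form a chain of 3 nodes with single edges (A_3), and {alpha_1, alpha_2, alpha_4, alpha_7} form a chain of 4 nodes with a double edge at one end; the terminal node there is the unique long simple root (C_4). A semisimple Lie algebra decomposes uniquely as the direct sum of simple ideals, one per connected component of its Dynkin diagram, so g ≅ A_3 ⊕ C_4 (dimension 15 + 36 = 51).

A_3 (sl(4)) + C_4 (sp(8))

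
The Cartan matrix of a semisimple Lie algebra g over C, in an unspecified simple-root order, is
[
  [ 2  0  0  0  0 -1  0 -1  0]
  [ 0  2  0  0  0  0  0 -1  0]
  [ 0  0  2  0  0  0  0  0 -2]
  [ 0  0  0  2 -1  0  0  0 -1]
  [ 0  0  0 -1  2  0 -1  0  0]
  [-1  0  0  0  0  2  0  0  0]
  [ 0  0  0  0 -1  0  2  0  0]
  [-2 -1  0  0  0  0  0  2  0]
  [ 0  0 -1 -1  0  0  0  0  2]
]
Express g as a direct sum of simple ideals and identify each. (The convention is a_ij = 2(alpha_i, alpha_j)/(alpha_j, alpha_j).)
type C_5 + type F_4

The diagram associated to this matrix has two connected components: the simple roots {alpha_3, alpha_4, alpha_5, alpha_7, alpha_9} form a chain of 5 nodes with a double edge at one end; the terminal node there is the unique long simple root (C_5), and {alpha_1, alpha_2, alpha_6, alpha_8} form a chain of 4 nodes with a double edge between the middle two (F_4). A semisimple Lie algebra decomposes uniquely as the direct sum of simple ideals, one per connected component of its Dynkin diagram, so g ≅ C_5 ⊕ F_4 (dimension 55 + 52 = 107).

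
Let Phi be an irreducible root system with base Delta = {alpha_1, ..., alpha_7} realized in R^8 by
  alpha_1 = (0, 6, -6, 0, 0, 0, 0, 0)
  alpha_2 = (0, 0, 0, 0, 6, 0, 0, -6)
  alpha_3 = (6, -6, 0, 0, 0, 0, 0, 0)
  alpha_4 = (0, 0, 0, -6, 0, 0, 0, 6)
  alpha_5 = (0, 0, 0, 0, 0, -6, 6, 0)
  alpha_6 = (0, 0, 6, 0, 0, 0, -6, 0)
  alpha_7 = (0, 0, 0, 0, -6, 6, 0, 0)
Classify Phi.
Compute the Cartan integers a_ij = 2(alpha_i, alpha_j)/(alpha_j, alpha_j); the resulting 7x7 Cartan matrix is
[[2, 0, -1, 0, 0, -1, 0], [0, 2, 0, -1, 0, 0, -1], [-1, 0, 2, 0, 0, 0, 0], [0, -1, 0, 2, 0, 0, 0], [0, 0, 0, 0, 2, -1, -1], [-1, 0, 0, 0, -1, 2, 0], [0, -1, 0, 0, -1, 0, 2]].
All simple roots have the same length, so the diagram is simply laced. The associated Dynkin diagram is a chain of 7 nodes with single edges (A_7), so the type is A_7 (the algebra sl(8)).

A_7 (sl(8))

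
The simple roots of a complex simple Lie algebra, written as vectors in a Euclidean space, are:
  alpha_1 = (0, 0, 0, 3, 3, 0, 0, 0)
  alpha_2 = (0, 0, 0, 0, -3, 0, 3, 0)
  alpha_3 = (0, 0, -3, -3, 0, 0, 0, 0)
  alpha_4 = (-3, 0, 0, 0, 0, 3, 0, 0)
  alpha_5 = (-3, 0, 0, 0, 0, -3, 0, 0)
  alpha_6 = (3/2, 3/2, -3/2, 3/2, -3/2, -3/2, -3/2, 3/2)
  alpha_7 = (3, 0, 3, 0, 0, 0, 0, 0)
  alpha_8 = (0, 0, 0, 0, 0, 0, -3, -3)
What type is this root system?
Compute the Cartan integers a_ij = 2(alpha_i, alpha_j)/(alpha_j, alpha_j); the resulting 8x8 Cartan matrix is
[[2, -1, -1, 0, 0, 0, 0, 0], [-1, 2, 0, 0, 0, 0, 0, -1], [-1, 0, 2, 0, 0, 0, -1, 0], [0, 0, 0, 2, 0, -1, -1, 0], [0, 0, 0, 0, 2, 0, -1, 0], [0, 0, 0, -1, 0, 2, 0, 0], [0, 0, -1, -1, -1, 0, 2, 0], [0, -1, 0, 0, 0, 0, 0, 2]].
All simple roots have the same length, so the diagram is simply laced. The associated Dynkin diagram is a chain of 7 nodes with one extra node attached to the third node from one end (E_8), so the type is E_8.

E_8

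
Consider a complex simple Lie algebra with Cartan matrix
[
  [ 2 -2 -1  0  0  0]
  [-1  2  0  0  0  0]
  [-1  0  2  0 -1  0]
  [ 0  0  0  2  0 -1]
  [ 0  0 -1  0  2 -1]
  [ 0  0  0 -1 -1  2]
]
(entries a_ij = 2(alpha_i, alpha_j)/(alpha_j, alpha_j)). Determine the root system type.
B_6 (so(13))

The matrix has rank 6 with 2's on the diagonal. Reading the off-diagonal entries as Dynkin edges (a single edge where a_ij = a_ji = -1; a double or triple edge where a_ij * a_ji = 2 or 3), the diagram is a chain of 6 nodes with a double edge at one end; the terminal node there is the unique short simple root (B_6). One simple-root ordering that puts it in standard form is (alpha_4, alpha_6, alpha_5, alpha_3, alpha_1, alpha_2). So the algebra is type B_6, i.e. so(13).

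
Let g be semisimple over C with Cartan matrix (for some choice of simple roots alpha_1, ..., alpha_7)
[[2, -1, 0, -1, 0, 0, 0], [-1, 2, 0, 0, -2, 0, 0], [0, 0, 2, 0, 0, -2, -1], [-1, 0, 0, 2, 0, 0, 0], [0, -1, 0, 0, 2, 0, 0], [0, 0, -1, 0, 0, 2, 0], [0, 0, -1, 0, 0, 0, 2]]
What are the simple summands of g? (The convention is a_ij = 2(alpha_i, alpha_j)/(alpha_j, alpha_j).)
The diagram associated to this matrix has two connected components: the simple roots {alpha_3, alpha_6, alpha_7} form a chain of 3 nodes with a double edge at one end; the terminal node there is the unique short simple root (B_3), and {alpha_1, alpha_2, alpha_4, alpha_5} form a chain of 4 nodes with a double edge at one end; the terminal node there is the unique short simple root (B_4). A semisimple Lie algebra decomposes uniquely as the direct sum of simple ideals, one per connected component of its Dynkin diagram, so g ≅ B_3 ⊕ B_4 (dimension 21 + 36 = 57).

B_3 (so(7)) ⊕ B_4 (so(9))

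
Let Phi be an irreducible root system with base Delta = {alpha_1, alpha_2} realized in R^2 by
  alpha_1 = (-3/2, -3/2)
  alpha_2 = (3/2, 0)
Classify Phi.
Compute the Cartan integers a_ij = 2(alpha_i, alpha_j)/(alpha_j, alpha_j); the resulting 2x2 Cartan matrix is
[[2, -2], [-1, 2]].
The roots have two lengths (squared-length ratio 2:1); the short ones are alpha_{2}. The associated Dynkin diagram is a chain of 2 nodes with a double edge at one end; the terminal node there is the unique short simple root (B_2), so the type is B_2 (the algebra so(5)).

B2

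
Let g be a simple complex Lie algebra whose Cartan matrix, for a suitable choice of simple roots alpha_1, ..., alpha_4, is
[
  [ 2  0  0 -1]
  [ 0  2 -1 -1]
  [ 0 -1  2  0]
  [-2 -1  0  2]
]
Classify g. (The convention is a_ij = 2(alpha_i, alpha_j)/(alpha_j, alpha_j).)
The matrix has rank 4 with 2's on the diagonal. Reading the off-diagonal entries as Dynkin edges (a single edge where a_ij = a_ji = -1; a double or triple edge where a_ij * a_ji = 2 or 3), the diagram is a chain of 4 nodes with a double edge at one end; the terminal node there is the unique short simple root (B_4). One simple-root ordering that puts it in standard form is (alpha_3, alpha_2, alpha_4, alpha_1). So the algebra is type B_4, i.e. so(9).

B_4 (so(9))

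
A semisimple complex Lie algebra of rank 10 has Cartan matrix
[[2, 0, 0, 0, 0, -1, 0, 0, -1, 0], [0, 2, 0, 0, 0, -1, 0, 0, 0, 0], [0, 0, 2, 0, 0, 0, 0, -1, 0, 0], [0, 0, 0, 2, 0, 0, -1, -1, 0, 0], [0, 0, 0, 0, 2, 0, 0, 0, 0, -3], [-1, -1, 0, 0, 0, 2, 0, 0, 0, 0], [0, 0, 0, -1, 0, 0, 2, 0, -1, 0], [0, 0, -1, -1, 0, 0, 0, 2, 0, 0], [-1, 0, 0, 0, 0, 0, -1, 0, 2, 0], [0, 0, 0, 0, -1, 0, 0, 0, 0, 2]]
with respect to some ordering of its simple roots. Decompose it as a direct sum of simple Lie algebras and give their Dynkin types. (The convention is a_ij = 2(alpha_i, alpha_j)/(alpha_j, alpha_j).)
A_8 ⊕ G_2

The diagram associated to this matrix has two connected components: the simple roots {alpha_1, alpha_2, alpha_3, alpha_4, alpha_6, alpha_7, alpha_8, alpha_9} form a chain of 8 nodes with single edges (A_8), and {alpha_5, alpha_10} form two nodes joined by a triple edge (G_2). A semisimple Lie algebra decomposes uniquely as the direct sum of simple ideals, one per connected component of its Dynkin diagram, so g ≅ A_8 ⊕ G_2 (dimension 80 + 14 = 94).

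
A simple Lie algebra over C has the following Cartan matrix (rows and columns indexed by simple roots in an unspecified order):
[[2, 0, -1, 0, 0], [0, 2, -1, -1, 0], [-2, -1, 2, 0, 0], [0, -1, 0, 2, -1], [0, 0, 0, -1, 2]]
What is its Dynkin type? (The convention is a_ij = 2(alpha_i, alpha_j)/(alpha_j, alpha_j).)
B_5 (so(11))

The matrix has rank 5 with 2's on the diagonal. Reading the off-diagonal entries as Dynkin edges (a single edge where a_ij = a_ji = -1; a double or triple edge where a_ij * a_ji = 2 or 3), the diagram is a chain of 5 nodes with a double edge at one end; the terminal node there is the unique short simple root (B_5). One simple-root ordering that puts it in standard form is (alpha_5, alpha_4, alpha_2, alpha_3, alpha_1). So the algebra is type B_5, i.e. so(11).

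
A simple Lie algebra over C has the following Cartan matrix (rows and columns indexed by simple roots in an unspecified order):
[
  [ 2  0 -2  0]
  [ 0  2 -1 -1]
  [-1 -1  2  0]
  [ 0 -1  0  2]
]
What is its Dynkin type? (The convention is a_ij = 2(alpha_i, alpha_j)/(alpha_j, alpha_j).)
The matrix has rank 4 with 2's on the diagonal. Reading the off-diagonal entries as Dynkin edges (a single edge where a_ij = a_ji = -1; a double or triple edge where a_ij * a_ji = 2 or 3), the diagram is a chain of 4 nodes with a double edge at one end; the terminal node there is the unique long simple root (C_4). One simple-root ordering that puts it in standard form is (alpha_4, alpha_2, alpha_3, alpha_1). So the algebra is type C_4, i.e. sp(8).

C_4 (sp(8))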